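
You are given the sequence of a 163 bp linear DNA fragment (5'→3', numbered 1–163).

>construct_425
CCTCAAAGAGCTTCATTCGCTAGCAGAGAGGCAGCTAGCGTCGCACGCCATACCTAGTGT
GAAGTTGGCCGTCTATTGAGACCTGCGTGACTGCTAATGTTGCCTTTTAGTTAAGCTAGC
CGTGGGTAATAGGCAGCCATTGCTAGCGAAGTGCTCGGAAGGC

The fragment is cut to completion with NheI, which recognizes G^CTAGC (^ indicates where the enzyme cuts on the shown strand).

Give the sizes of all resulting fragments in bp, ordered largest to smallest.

81, 27, 21, 19, 15 bp

NheI sites (GCTAGC) start at positions 19, 34, 115, 142.
NheI cuts after the first base of each site, so after positions 19, 34, 115, 142.
Linear molecule, 4 cuts → 5 fragments:
  1–19 → 19 bp
  20–34 → 15 bp
  35–115 → 81 bp
  116–142 → 27 bp
  143–163 → 21 bp
Sorted largest to smallest: 81, 27, 21, 19, 15 bp.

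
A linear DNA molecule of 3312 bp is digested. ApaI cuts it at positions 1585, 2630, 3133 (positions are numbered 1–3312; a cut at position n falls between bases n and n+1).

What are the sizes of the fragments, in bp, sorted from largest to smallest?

1585, 1045, 503, 179 bp

Linear molecule, 3 cuts → 4 fragments:
  1585 − 0 = 1585 bp
  2630 − 1585 = 1045 bp
  3133 − 2630 = 503 bp
  3312 − 3133 = 179 bp
Sorted largest to smallest: 1585, 1045, 503, 179 bp.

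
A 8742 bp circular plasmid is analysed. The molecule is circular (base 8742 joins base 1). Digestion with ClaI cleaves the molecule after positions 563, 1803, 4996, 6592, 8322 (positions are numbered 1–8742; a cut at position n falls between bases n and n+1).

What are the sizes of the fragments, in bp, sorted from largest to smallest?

Circular molecule, 5 cuts → 5 fragments:
  1803 − 563 = 1240 bp
  4996 − 1803 = 3193 bp
  6592 − 4996 = 1596 bp
  8322 − 6592 = 1730 bp
  wrap: 8742 − 8322 + 563 = 983 bp
Sorted largest to smallest: 3193, 1730, 1596, 1240, 983 bp.

3193, 1730, 1596, 1240, 983 bp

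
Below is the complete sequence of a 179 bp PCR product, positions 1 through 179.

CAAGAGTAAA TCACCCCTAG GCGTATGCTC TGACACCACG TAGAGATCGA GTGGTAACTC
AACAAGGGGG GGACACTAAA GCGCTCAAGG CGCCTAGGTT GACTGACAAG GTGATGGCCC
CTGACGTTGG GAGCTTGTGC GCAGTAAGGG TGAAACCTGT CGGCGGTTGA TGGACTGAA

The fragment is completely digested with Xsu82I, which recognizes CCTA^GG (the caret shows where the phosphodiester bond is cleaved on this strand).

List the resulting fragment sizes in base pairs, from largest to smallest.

83, 77, 19 bp

Xsu82I sites (CCTAGG) start at positions 16, 93.
Xsu82I cuts after base 4 of each site, so after positions 19, 96.
Linear molecule, 2 cuts → 3 fragments:
  1–19 → 19 bp
  20–96 → 77 bp
  97–179 → 83 bp
Sorted largest to smallest: 83, 77, 19 bp.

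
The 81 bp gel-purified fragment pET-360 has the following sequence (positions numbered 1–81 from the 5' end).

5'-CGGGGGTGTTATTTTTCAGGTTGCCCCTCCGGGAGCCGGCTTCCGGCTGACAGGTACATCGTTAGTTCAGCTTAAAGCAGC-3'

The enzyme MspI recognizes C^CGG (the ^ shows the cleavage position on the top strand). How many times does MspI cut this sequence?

CCGG occurs starting at positions 29, 36, 43.
MspI cuts at 3 sites.

3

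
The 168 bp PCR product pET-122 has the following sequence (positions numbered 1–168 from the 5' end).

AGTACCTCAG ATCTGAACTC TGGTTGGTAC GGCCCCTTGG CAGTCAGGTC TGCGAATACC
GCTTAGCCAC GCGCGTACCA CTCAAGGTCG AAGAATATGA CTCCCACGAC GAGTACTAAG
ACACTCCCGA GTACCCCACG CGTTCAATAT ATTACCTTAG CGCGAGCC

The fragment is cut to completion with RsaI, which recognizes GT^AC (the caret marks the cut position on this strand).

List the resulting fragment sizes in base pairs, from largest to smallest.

48, 38, 36, 25, 18, 3 bp

RsaI sites (GTAC) start at positions 2, 27, 75, 113, 131.
RsaI cuts after base 2 of each site, so after positions 3, 28, 76, 114, 132.
Linear molecule, 5 cuts → 6 fragments:
  1–3 → 3 bp
  4–28 → 25 bp
  29–76 → 48 bp
  77–114 → 38 bp
  115–132 → 18 bp
  133–168 → 36 bp
Sorted largest to smallest: 48, 38, 36, 25, 18, 3 bp.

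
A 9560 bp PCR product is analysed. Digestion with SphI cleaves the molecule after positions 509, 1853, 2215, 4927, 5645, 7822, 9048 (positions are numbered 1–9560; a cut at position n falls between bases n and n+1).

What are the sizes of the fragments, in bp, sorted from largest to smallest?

2712, 2177, 1344, 1226, 718, 512, 509, 362 bp

Linear molecule, 7 cuts → 8 fragments:
  509 − 0 = 509 bp
  1853 − 509 = 1344 bp
  2215 − 1853 = 362 bp
  4927 − 2215 = 2712 bp
  5645 − 4927 = 718 bp
  7822 − 5645 = 2177 bp
  9048 − 7822 = 1226 bp
  9560 − 9048 = 512 bp
Sorted largest to smallest: 2712, 2177, 1344, 1226, 718, 512, 509, 362 bp.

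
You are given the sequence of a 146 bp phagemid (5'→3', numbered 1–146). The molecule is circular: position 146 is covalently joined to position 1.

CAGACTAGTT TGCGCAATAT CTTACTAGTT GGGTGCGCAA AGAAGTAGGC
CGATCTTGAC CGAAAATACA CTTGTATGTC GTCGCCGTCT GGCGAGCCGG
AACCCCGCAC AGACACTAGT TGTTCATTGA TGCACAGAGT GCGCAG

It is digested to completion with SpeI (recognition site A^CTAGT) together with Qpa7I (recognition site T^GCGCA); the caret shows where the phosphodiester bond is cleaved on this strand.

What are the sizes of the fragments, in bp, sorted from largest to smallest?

81, 25, 13, 10, 10, 7 bp

SpeI sites (ACTAGT) start at positions 4, 24, 115.
SpeI cuts after the first base of each site, so after positions 4, 24, 115.
Qpa7I sites (TGCGCA) start at positions 11, 34, 140.
Qpa7I cuts after the first base of each site, so after positions 11, 34, 140.
Combined cut positions: 4, 11, 24, 34, 115, 140.
Circular molecule, 6 cuts → 6 fragments:
  5–11 → 7 bp
  12–24 → 13 bp
  25–34 → 10 bp
  35–115 → 81 bp
  116–140 → 25 bp
  141–146 then 1–4 → 6 + 4 = 10 bp
Sorted largest to smallest: 81, 25, 13, 10, 10, 7 bp.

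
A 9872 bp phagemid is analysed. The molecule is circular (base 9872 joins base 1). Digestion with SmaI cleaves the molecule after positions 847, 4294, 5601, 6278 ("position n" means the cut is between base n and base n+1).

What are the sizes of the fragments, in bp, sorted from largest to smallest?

Circular molecule, 4 cuts → 4 fragments:
  4294 − 847 = 3447 bp
  5601 − 4294 = 1307 bp
  6278 − 5601 = 677 bp
  wrap: 9872 − 6278 + 847 = 4441 bp
Sorted largest to smallest: 4441, 3447, 1307, 677 bp.

4441, 3447, 1307, 677 bp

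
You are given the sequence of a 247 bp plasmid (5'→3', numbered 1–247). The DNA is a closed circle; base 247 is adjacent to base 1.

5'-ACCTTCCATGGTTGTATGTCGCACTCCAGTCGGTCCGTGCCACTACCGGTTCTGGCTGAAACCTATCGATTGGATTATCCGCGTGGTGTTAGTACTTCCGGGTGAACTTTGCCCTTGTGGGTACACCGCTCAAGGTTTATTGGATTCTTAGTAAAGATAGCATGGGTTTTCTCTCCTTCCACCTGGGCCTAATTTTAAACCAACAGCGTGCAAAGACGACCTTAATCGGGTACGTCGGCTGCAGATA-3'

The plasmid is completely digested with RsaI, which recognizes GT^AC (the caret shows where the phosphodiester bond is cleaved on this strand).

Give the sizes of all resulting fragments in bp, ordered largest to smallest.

RsaI sites (GTAC) start at positions 92, 121, 230.
RsaI cuts after base 2 of each site, so after positions 93, 122, 231.
Circular molecule, 3 cuts → 3 fragments:
  94–122 → 29 bp
  123–231 → 109 bp
  232–247 then 1–93 → 16 + 93 = 109 bp
Sorted largest to smallest: 109, 109, 29 bp.

109, 109, 29 bp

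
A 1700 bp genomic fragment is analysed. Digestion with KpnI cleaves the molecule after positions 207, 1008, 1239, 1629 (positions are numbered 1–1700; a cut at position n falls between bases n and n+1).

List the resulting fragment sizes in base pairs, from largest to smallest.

Linear molecule, 4 cuts → 5 fragments:
  207 − 0 = 207 bp
  1008 − 207 = 801 bp
  1239 − 1008 = 231 bp
  1629 − 1239 = 390 bp
  1700 − 1629 = 71 bp
Sorted largest to smallest: 801, 390, 231, 207, 71 bp.

801, 390, 231, 207, 71 bp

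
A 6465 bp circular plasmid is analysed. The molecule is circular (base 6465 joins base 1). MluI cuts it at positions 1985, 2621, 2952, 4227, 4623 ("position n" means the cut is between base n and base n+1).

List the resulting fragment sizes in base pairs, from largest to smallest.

3827, 1275, 636, 396, 331 bp

Circular molecule, 5 cuts → 5 fragments:
  2621 − 1985 = 636 bp
  2952 − 2621 = 331 bp
  4227 − 2952 = 1275 bp
  4623 − 4227 = 396 bp
  wrap: 6465 − 4623 + 1985 = 3827 bp
Sorted largest to smallest: 3827, 1275, 636, 396, 331 bp.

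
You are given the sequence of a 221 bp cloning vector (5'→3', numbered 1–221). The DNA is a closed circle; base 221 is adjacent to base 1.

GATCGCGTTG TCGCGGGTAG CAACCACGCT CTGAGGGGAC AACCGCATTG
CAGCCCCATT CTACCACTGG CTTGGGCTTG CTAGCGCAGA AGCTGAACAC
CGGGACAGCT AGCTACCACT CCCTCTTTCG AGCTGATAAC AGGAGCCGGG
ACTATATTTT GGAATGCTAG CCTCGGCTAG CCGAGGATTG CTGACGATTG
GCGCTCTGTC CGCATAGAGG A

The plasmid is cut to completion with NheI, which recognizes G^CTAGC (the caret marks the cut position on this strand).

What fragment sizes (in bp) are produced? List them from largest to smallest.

125, 58, 28, 10 bp

NheI sites (GCTAGC) start at positions 80, 108, 166, 176.
NheI cuts after the first base of each site, so after positions 80, 108, 166, 176.
Circular molecule, 4 cuts → 4 fragments:
  81–108 → 28 bp
  109–166 → 58 bp
  167–176 → 10 bp
  177–221 then 1–80 → 45 + 80 = 125 bp
Sorted largest to smallest: 125, 58, 28, 10 bp.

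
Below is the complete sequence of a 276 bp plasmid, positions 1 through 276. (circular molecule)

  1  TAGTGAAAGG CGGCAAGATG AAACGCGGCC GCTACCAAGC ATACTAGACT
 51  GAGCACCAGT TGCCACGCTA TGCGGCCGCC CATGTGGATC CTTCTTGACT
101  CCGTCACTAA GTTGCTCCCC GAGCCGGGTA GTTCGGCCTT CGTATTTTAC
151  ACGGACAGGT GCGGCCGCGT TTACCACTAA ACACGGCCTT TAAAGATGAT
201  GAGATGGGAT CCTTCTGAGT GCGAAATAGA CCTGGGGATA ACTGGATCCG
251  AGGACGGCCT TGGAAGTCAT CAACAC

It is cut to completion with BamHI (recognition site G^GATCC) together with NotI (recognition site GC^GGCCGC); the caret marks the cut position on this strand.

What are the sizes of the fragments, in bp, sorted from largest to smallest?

76, 58, 47, 45, 37, 13 bp

BamHI sites (GGATCC) start at positions 86, 207, 244.
BamHI cuts after the first base of each site, so after positions 86, 207, 244.
NotI sites (GCGGCCGC) start at positions 25, 72, 161.
NotI cuts after base 2 of each site, so after positions 26, 73, 162.
Combined cut positions: 26, 73, 86, 162, 207, 244.
Circular molecule, 6 cuts → 6 fragments:
  27–73 → 47 bp
  74–86 → 13 bp
  87–162 → 76 bp
  163–207 → 45 bp
  208–244 → 37 bp
  245–276 then 1–26 → 32 + 26 = 58 bp
Sorted largest to smallest: 76, 58, 47, 45, 37, 13 bp.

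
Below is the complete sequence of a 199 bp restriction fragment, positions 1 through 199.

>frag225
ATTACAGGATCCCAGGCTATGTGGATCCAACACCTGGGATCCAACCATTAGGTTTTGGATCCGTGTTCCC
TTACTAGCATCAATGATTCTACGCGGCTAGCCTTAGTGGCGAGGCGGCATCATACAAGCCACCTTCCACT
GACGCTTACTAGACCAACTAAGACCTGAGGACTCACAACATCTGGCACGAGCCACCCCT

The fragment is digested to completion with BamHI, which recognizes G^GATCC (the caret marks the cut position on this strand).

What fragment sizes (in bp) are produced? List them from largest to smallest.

BamHI sites (GGATCC) start at positions 7, 23, 37, 57.
BamHI cuts after the first base of each site, so after positions 7, 23, 37, 57.
Linear molecule, 4 cuts → 5 fragments:
  1–7 → 7 bp
  8–23 → 16 bp
  24–37 → 14 bp
  38–57 → 20 bp
  58–199 → 142 bp
Sorted largest to smallest: 142, 20, 16, 14, 7 bp.

142, 20, 16, 14, 7 bp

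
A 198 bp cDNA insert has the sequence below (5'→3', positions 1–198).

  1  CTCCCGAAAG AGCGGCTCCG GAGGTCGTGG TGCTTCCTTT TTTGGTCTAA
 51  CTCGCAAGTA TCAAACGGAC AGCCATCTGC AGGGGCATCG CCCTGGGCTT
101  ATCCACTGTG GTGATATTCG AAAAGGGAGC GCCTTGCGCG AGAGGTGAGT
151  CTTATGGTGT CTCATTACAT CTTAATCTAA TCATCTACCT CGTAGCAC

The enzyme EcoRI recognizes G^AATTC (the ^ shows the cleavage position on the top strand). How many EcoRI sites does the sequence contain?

No occurrence of GAATTC is present in the sequence.
EcoRI does not cut: 0 sites.

0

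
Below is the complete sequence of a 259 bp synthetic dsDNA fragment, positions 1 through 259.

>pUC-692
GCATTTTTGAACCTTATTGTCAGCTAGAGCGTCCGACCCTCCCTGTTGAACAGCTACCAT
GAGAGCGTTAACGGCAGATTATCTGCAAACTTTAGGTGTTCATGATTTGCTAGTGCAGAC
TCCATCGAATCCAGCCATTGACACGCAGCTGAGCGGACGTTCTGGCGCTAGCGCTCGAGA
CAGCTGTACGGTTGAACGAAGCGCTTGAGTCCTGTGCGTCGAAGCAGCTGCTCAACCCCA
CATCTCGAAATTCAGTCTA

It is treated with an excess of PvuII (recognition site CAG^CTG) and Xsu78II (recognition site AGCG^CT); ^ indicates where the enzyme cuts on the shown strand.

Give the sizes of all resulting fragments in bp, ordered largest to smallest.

148, 32, 25, 24, 20, 10 bp

PvuII sites (CAGCTG) start at positions 146, 181, 225.
PvuII cuts after base 3 of each site, so after positions 148, 183, 227.
Xsu78II sites (AGCGCT) start at positions 170, 200.
Xsu78II cuts after base 4 of each site, so after positions 173, 203.
Combined cut positions: 148, 173, 183, 203, 227.
Linear molecule, 5 cuts → 6 fragments:
  1–148 → 148 bp
  149–173 → 25 bp
  174–183 → 10 bp
  184–203 → 20 bp
  204–227 → 24 bp
  228–259 → 32 bp
Sorted largest to smallest: 148, 32, 25, 24, 20, 10 bp.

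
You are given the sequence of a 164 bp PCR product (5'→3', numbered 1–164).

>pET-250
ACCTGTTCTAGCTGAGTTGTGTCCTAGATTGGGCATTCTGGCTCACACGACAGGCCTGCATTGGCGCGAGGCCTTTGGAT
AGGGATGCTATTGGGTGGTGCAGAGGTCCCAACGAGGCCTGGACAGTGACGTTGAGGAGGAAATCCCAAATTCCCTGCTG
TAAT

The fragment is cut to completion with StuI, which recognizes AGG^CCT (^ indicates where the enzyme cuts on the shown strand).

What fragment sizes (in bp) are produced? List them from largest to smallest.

54, 47, 46, 17 bp

StuI sites (AGGCCT) start at positions 52, 69, 115.
StuI cuts after base 3 of each site, so after positions 54, 71, 117.
Linear molecule, 3 cuts → 4 fragments:
  1–54 → 54 bp
  55–71 → 17 bp
  72–117 → 46 bp
  118–164 → 47 bp
Sorted largest to smallest: 54, 47, 46, 17 bp.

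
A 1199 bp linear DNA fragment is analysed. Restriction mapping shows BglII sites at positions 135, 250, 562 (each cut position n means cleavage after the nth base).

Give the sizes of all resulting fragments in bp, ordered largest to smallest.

637, 312, 135, 115 bp

Linear molecule, 3 cuts → 4 fragments:
  135 − 0 = 135 bp
  250 − 135 = 115 bp
  562 − 250 = 312 bp
  1199 − 562 = 637 bp
Sorted largest to smallest: 637, 312, 135, 115 bp.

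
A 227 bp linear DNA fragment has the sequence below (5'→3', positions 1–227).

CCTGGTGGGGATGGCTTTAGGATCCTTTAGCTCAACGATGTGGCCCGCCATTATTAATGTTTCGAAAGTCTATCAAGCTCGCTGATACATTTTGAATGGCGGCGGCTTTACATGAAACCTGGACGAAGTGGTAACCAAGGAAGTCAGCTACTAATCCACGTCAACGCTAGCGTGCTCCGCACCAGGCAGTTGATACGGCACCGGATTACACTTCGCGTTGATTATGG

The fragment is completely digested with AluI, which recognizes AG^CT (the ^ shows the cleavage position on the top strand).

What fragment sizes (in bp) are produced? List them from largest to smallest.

80, 70, 47, 30 bp

AluI sites (AGCT) start at positions 29, 76, 146.
AluI cuts after base 2 of each site, so after positions 30, 77, 147.
Linear molecule, 3 cuts → 4 fragments:
  1–30 → 30 bp
  31–77 → 47 bp
  78–147 → 70 bp
  148–227 → 80 bp
Sorted largest to smallest: 80, 70, 47, 30 bp.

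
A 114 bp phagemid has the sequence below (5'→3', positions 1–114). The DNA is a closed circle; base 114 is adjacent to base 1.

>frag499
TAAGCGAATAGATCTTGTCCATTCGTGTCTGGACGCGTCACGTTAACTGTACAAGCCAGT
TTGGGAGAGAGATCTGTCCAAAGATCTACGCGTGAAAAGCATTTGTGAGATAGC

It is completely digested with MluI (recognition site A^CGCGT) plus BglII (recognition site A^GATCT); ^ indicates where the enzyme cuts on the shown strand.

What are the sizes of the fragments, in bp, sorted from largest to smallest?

37, 36, 23, 12, 6 bp

MluI sites (ACGCGT) start at positions 33, 88.
MluI cuts after the first base of each site, so after positions 33, 88.
BglII sites (AGATCT) start at positions 10, 70, 82.
BglII cuts after the first base of each site, so after positions 10, 70, 82.
Combined cut positions: 10, 33, 70, 82, 88.
Circular molecule, 5 cuts → 5 fragments:
  11–33 → 23 bp
  34–70 → 37 bp
  71–82 → 12 bp
  83–88 → 6 bp
  89–114 then 1–10 → 26 + 10 = 36 bp
Sorted largest to smallest: 37, 36, 23, 12, 6 bp.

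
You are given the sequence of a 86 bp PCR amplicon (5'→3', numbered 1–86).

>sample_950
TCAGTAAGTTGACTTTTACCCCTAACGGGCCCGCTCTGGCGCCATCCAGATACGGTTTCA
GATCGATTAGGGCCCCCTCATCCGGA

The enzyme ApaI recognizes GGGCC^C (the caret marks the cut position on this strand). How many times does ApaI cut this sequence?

2

GGGCCC occurs starting at positions 27, 70.
ApaI cuts at 2 sites.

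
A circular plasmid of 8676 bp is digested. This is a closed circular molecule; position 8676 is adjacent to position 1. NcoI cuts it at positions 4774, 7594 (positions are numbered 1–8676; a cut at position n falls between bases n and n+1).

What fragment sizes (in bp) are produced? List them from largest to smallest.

5856, 2820 bp

Circular molecule, 2 cuts → 2 fragments:
  7594 − 4774 = 2820 bp
  wrap: 8676 − 7594 + 4774 = 5856 bp
Sorted largest to smallest: 5856, 2820 bp.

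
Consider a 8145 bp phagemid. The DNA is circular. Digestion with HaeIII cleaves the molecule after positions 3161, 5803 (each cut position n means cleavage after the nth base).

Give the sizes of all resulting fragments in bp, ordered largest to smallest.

Circular molecule, 2 cuts → 2 fragments:
  5803 − 3161 = 2642 bp
  wrap: 8145 − 5803 + 3161 = 5503 bp
Sorted largest to smallest: 5503, 2642 bp.

5503, 2642 bp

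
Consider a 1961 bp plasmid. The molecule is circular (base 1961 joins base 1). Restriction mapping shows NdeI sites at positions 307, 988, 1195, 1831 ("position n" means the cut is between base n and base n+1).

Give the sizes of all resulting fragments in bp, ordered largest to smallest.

681, 636, 437, 207 bp

Circular molecule, 4 cuts → 4 fragments:
  988 − 307 = 681 bp
  1195 − 988 = 207 bp
  1831 − 1195 = 636 bp
  wrap: 1961 − 1831 + 307 = 437 bp
Sorted largest to smallest: 681, 636, 437, 207 bp.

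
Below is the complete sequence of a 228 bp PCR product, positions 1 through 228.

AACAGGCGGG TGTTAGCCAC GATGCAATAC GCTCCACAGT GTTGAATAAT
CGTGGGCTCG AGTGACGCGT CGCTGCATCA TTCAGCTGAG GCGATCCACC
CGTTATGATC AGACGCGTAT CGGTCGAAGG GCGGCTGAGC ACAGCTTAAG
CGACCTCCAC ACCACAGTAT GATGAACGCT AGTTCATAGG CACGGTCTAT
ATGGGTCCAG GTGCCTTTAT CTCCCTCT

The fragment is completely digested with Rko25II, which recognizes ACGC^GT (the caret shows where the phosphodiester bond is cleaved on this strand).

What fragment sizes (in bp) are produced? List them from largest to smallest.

Rko25II sites (ACGCGT) start at positions 65, 113.
Rko25II cuts after base 4 of each site, so after positions 68, 116.
Linear molecule, 2 cuts → 3 fragments:
  1–68 → 68 bp
  69–116 → 48 bp
  117–228 → 112 bp
Sorted largest to smallest: 112, 68, 48 bp.

112, 68, 48 bp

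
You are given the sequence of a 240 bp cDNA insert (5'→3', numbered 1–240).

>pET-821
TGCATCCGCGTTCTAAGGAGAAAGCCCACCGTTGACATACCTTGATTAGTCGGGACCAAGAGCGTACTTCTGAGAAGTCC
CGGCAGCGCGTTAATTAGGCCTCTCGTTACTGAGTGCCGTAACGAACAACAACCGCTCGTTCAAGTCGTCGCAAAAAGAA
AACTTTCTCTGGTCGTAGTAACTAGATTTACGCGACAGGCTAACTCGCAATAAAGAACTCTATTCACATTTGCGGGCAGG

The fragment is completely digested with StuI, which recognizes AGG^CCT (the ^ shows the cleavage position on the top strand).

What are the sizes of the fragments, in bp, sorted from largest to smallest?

The StuI site (AGGCCT) starts at position 97.
StuI cuts after base 3 of each site, so after position 99.
Linear molecule, 1 cut → 2 fragments:
  1–99 → 99 bp
  100–240 → 141 bp
Sorted largest to smallest: 141, 99 bp.

141, 99 bp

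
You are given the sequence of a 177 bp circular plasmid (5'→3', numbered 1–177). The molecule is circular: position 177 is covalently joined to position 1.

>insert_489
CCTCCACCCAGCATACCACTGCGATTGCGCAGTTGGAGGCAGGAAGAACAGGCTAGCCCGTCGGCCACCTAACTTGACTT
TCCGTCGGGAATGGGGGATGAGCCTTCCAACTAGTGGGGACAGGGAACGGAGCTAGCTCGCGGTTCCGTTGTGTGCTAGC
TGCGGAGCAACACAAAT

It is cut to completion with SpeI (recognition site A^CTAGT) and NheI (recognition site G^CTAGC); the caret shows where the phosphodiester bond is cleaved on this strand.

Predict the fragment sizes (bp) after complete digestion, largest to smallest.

The SpeI site (ACTAGT) starts at position 110.
SpeI cuts after the first base of each site, so after position 110.
NheI sites (GCTAGC) start at positions 52, 132, 155.
NheI cuts after the first base of each site, so after positions 52, 132, 155.
Combined cut positions: 52, 110, 132, 155.
Circular molecule, 4 cuts → 4 fragments:
  53–110 → 58 bp
  111–132 → 22 bp
  133–155 → 23 bp
  156–177 then 1–52 → 22 + 52 = 74 bp
Sorted largest to smallest: 74, 58, 23, 22 bp.

74, 58, 23, 22 bp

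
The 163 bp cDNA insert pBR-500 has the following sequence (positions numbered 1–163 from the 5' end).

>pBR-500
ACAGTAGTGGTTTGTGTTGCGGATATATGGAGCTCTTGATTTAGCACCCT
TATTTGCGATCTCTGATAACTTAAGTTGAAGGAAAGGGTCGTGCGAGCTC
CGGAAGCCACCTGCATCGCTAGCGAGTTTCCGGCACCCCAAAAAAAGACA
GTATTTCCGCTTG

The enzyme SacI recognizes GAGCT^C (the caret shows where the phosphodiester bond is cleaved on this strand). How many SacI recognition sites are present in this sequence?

GAGCTC occurs starting at positions 30, 95.
SacI cuts at 2 sites.

2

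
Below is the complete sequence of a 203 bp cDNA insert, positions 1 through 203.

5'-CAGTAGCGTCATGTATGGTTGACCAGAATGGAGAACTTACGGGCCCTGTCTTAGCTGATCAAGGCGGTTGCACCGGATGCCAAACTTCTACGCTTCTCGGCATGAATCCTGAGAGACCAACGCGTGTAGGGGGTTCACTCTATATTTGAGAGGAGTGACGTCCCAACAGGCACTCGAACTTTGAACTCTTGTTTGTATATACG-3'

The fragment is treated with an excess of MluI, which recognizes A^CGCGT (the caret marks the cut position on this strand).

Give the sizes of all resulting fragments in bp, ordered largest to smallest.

The MluI site (ACGCGT) starts at position 120.
MluI cuts after the first base of each site, so after position 120.
Linear molecule, 1 cut → 2 fragments:
  1–120 → 120 bp
  121–203 → 83 bp
Sorted largest to smallest: 120, 83 bp.

120, 83 bp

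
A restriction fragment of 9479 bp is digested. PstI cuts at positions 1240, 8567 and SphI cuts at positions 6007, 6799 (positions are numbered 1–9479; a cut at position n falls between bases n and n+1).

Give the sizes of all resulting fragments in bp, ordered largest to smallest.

Combined cut positions (sorted): 1240, 6007, 6799, 8567.
Linear molecule, 4 cuts → 5 fragments:
  1240 − 0 = 1240 bp
  6007 − 1240 = 4767 bp
  6799 − 6007 = 792 bp
  8567 − 6799 = 1768 bp
  9479 − 8567 = 912 bp
Sorted largest to smallest: 4767, 1768, 1240, 912, 792 bp.

4767, 1768, 1240, 912, 792 bp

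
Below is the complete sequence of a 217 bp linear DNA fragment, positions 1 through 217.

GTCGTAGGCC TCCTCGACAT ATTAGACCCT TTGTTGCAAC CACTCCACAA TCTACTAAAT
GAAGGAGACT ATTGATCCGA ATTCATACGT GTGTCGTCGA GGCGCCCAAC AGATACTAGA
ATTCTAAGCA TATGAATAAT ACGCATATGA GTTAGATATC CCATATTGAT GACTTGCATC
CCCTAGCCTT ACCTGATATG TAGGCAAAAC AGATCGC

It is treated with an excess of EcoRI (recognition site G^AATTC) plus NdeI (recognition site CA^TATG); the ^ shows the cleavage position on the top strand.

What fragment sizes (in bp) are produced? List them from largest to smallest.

79, 72, 40, 15, 11 bp

EcoRI sites (GAATTC) start at positions 79, 119.
EcoRI cuts after the first base of each site, so after positions 79, 119.
NdeI sites (CATATG) start at positions 129, 144.
NdeI cuts after base 2 of each site, so after positions 130, 145.
Combined cut positions: 79, 119, 130, 145.
Linear molecule, 4 cuts → 5 fragments:
  1–79 → 79 bp
  80–119 → 40 bp
  120–130 → 11 bp
  131–145 → 15 bp
  146–217 → 72 bp
Sorted largest to smallest: 79, 72, 40, 15, 11 bp.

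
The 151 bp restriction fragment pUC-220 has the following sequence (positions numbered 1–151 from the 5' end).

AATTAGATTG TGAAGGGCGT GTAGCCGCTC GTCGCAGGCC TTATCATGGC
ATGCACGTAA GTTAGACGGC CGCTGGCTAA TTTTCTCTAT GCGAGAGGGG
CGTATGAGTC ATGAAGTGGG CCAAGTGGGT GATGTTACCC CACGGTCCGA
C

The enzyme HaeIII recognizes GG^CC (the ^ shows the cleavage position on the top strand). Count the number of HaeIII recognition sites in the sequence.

3

GGCC occurs starting at positions 37, 68, 119.
HaeIII cuts at 3 sites.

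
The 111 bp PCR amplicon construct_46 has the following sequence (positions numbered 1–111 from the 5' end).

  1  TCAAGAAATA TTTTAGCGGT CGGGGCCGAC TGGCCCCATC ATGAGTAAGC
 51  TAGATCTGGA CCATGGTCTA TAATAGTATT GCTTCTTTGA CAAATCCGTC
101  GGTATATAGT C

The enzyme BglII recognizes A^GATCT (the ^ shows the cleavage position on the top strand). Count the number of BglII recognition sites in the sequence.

AGATCT occurs starting at position 52.
BglII cuts at 1 site.

1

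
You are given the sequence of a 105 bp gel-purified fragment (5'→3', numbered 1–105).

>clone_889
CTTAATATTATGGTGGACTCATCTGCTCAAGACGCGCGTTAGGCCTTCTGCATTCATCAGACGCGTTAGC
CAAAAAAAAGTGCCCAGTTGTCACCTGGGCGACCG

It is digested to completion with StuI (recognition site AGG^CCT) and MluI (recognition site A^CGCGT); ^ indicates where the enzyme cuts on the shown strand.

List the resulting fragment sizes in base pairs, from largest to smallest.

44, 43, 18 bp

The StuI site (AGGCCT) starts at position 41.
StuI cuts after base 3 of each site, so after position 43.
The MluI site (ACGCGT) starts at position 61.
MluI cuts after the first base of each site, so after position 61.
Combined cut positions: 43, 61.
Linear molecule, 2 cuts → 3 fragments:
  1–43 → 43 bp
  44–61 → 18 bp
  62–105 → 44 bp
Sorted largest to smallest: 44, 43, 18 bp.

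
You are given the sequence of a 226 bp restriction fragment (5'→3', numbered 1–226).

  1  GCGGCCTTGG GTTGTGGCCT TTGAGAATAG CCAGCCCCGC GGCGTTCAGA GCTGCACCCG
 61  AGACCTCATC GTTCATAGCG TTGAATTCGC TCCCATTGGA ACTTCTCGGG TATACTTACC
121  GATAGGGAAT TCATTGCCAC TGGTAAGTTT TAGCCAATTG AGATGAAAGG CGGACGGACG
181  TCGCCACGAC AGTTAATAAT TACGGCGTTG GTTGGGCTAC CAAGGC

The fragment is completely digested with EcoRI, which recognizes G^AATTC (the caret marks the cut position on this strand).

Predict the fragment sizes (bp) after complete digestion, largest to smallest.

EcoRI sites (GAATTC) start at positions 83, 127.
EcoRI cuts after the first base of each site, so after positions 83, 127.
Linear molecule, 2 cuts → 3 fragments:
  1–83 → 83 bp
  84–127 → 44 bp
  128–226 → 99 bp
Sorted largest to smallest: 99, 83, 44 bp.

99, 83, 44 bp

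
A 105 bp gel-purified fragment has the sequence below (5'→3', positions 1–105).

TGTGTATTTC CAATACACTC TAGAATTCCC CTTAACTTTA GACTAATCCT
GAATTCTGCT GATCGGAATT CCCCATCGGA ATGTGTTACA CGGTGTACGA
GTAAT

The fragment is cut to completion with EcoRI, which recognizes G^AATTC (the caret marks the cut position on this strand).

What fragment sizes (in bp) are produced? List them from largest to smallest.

EcoRI sites (GAATTC) start at positions 23, 51, 66.
EcoRI cuts after the first base of each site, so after positions 23, 51, 66.
Linear molecule, 3 cuts → 4 fragments:
  1–23 → 23 bp
  24–51 → 28 bp
  52–66 → 15 bp
  67–105 → 39 bp
Sorted largest to smallest: 39, 28, 23, 15 bp.

39, 28, 23, 15 bp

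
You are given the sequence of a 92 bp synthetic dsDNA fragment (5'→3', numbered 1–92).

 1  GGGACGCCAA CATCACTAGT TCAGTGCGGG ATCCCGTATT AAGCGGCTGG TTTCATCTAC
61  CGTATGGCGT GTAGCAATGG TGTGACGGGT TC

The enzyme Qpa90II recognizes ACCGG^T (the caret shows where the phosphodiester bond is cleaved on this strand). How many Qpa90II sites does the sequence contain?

No occurrence of ACCGGT is present in the sequence.
Qpa90II does not cut: 0 sites.

0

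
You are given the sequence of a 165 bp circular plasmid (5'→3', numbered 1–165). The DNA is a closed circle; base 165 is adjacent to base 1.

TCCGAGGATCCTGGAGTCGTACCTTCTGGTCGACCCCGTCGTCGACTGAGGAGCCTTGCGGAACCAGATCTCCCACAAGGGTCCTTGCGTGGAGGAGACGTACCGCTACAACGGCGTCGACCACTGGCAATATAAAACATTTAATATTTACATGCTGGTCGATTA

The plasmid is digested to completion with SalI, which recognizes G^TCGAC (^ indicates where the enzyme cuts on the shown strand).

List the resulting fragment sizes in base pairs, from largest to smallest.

SalI sites (GTCGAC) start at positions 29, 41, 116.
SalI cuts after the first base of each site, so after positions 29, 41, 116.
Circular molecule, 3 cuts → 3 fragments:
  30–41 → 12 bp
  42–116 → 75 bp
  117–165 then 1–29 → 49 + 29 = 78 bp
Sorted largest to smallest: 78, 75, 12 bp.

78, 75, 12 bp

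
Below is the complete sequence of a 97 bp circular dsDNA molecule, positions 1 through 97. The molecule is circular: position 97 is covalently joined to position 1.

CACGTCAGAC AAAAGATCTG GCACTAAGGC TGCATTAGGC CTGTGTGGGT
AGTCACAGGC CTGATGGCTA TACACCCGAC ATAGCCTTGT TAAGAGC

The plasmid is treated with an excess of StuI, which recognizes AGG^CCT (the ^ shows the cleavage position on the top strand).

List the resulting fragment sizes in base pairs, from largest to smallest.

77, 20 bp

StuI sites (AGGCCT) start at positions 37, 57.
StuI cuts after base 3 of each site, so after positions 39, 59.
Circular molecule, 2 cuts → 2 fragments:
  40–59 → 20 bp
  60–97 then 1–39 → 38 + 39 = 77 bp
Sorted largest to smallest: 77, 20 bp.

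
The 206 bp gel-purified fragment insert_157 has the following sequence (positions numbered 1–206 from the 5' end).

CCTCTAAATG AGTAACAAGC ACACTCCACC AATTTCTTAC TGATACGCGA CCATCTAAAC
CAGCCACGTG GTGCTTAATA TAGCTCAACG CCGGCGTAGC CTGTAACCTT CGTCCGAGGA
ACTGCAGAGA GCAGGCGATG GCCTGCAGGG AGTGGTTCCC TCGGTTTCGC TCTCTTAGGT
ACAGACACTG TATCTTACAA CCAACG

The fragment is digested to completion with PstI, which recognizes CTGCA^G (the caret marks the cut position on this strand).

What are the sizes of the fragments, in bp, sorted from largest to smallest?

PstI sites (CTGCAG) start at positions 122, 143.
PstI cuts after base 5 of each site (before the last base), so after positions 126, 147.
Linear molecule, 2 cuts → 3 fragments:
  1–126 → 126 bp
  127–147 → 21 bp
  148–206 → 59 bp
Sorted largest to smallest: 126, 59, 21 bp.

126, 59, 21 bp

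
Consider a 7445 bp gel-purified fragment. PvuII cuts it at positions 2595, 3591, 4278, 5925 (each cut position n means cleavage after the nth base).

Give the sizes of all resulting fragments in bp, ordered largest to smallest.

2595, 1647, 1520, 996, 687 bp

Linear molecule, 4 cuts → 5 fragments:
  2595 − 0 = 2595 bp
  3591 − 2595 = 996 bp
  4278 − 3591 = 687 bp
  5925 − 4278 = 1647 bp
  7445 − 5925 = 1520 bp
Sorted largest to smallest: 2595, 1647, 1520, 996, 687 bp.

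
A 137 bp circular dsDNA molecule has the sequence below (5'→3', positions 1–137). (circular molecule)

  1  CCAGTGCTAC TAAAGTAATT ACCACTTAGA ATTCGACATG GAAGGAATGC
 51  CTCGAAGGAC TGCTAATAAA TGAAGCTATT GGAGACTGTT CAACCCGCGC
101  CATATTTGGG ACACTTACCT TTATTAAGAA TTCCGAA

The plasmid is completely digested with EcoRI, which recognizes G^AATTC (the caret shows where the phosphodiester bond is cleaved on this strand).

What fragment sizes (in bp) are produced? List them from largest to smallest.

99, 38 bp

EcoRI sites (GAATTC) start at positions 29, 128.
EcoRI cuts after the first base of each site, so after positions 29, 128.
Circular molecule, 2 cuts → 2 fragments:
  30–128 → 99 bp
  129–137 then 1–29 → 9 + 29 = 38 bp
Sorted largest to smallest: 99, 38 bp.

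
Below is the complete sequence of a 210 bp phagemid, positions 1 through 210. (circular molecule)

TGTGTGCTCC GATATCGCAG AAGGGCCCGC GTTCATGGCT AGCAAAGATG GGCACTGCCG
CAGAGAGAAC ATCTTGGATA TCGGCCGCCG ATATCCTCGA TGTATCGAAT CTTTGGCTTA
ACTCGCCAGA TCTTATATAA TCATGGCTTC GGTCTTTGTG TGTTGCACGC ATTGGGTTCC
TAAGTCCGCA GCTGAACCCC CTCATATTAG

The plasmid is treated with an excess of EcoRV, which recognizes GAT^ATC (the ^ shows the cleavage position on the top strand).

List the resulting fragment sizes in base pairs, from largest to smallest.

EcoRV sites (GATATC) start at positions 11, 77, 90.
EcoRV cuts after base 3 of each site, so after positions 13, 79, 92.
Circular molecule, 3 cuts → 3 fragments:
  14–79 → 66 bp
  80–92 → 13 bp
  93–210 then 1–13 → 118 + 13 = 131 bp
Sorted largest to smallest: 131, 66, 13 bp.

131, 66, 13 bp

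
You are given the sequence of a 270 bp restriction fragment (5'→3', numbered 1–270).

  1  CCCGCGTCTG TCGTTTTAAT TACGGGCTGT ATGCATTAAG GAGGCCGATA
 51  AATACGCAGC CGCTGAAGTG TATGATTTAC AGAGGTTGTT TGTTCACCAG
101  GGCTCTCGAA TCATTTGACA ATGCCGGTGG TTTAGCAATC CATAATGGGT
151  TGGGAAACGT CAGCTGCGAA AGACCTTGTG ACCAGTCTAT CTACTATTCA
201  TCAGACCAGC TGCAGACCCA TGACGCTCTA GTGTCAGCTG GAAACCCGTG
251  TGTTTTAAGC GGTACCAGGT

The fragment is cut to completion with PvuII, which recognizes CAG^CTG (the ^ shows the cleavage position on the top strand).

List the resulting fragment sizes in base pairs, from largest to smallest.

PvuII sites (CAGCTG) start at positions 161, 207, 235.
PvuII cuts after base 3 of each site, so after positions 163, 209, 237.
Linear molecule, 3 cuts → 4 fragments:
  1–163 → 163 bp
  164–209 → 46 bp
  210–237 → 28 bp
  238–270 → 33 bp
Sorted largest to smallest: 163, 46, 33, 28 bp.

163, 46, 33, 28 bp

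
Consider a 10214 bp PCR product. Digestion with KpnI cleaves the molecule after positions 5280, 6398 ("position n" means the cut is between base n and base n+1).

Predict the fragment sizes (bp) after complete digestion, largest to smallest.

Linear molecule, 2 cuts → 3 fragments:
  5280 − 0 = 5280 bp
  6398 − 5280 = 1118 bp
  10214 − 6398 = 3816 bp
Sorted largest to smallest: 5280, 3816, 1118 bp.

5280, 3816, 1118 bp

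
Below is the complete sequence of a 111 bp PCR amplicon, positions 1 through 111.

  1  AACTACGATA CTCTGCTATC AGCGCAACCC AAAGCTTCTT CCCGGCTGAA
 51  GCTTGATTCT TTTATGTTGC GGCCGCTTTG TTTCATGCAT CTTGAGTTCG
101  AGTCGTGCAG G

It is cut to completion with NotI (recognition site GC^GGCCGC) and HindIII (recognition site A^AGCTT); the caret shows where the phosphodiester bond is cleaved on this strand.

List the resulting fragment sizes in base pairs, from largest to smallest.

41, 32, 21, 17 bp

The NotI site (GCGGCCGC) starts at position 69.
NotI cuts after base 2 of each site, so after position 70.
HindIII sites (AAGCTT) start at positions 32, 49.
HindIII cuts after the first base of each site, so after positions 32, 49.
Combined cut positions: 32, 49, 70.
Linear molecule, 3 cuts → 4 fragments:
  1–32 → 32 bp
  33–49 → 17 bp
  50–70 → 21 bp
  71–111 → 41 bp
Sorted largest to smallest: 41, 32, 21, 17 bp.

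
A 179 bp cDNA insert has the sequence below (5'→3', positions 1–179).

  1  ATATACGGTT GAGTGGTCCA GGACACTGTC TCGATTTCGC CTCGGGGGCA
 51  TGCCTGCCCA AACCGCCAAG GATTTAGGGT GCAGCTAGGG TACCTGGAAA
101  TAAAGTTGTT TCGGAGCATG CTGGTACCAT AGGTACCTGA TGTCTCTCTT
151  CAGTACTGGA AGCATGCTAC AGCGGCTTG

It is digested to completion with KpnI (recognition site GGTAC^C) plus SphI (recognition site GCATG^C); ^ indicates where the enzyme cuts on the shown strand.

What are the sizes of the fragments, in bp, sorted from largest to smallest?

KpnI sites (GGTACC) start at positions 89, 123, 132.
KpnI cuts after base 5 of each site (before the last base), so after positions 93, 127, 136.
SphI sites (GCATGC) start at positions 48, 116, 162.
SphI cuts after base 5 of each site (before the last base), so after positions 52, 120, 166.
Combined cut positions: 52, 93, 120, 127, 136, 166.
Linear molecule, 6 cuts → 7 fragments:
  1–52 → 52 bp
  53–93 → 41 bp
  94–120 → 27 bp
  121–127 → 7 bp
  128–136 → 9 bp
  137–166 → 30 bp
  167–179 → 13 bp
Sorted largest to smallest: 52, 41, 30, 27, 13, 9, 7 bp.

52, 41, 30, 27, 13, 9, 7 bp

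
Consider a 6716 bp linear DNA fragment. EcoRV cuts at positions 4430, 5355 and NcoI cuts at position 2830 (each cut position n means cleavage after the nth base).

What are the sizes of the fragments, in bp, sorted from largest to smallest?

Combined cut positions (sorted): 2830, 4430, 5355.
Linear molecule, 3 cuts → 4 fragments:
  2830 − 0 = 2830 bp
  4430 − 2830 = 1600 bp
  5355 − 4430 = 925 bp
  6716 − 5355 = 1361 bp
Sorted largest to smallest: 2830, 1600, 1361, 925 bp.

2830, 1600, 1361, 925 bp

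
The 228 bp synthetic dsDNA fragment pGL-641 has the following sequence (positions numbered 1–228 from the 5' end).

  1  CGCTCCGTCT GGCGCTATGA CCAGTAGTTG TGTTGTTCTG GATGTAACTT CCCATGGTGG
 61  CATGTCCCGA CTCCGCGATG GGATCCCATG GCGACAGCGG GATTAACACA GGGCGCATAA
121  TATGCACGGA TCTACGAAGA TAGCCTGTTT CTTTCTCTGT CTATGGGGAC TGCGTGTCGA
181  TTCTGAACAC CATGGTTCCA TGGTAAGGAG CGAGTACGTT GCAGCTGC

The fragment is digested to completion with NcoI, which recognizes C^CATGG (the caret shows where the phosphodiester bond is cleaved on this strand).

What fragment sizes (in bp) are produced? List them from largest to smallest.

104, 52, 34, 30, 8 bp

NcoI sites (CCATGG) start at positions 52, 86, 190, 198.
NcoI cuts after the first base of each site, so after positions 52, 86, 190, 198.
Linear molecule, 4 cuts → 5 fragments:
  1–52 → 52 bp
  53–86 → 34 bp
  87–190 → 104 bp
  191–198 → 8 bp
  199–228 → 30 bp
Sorted largest to smallest: 104, 52, 34, 30, 8 bp.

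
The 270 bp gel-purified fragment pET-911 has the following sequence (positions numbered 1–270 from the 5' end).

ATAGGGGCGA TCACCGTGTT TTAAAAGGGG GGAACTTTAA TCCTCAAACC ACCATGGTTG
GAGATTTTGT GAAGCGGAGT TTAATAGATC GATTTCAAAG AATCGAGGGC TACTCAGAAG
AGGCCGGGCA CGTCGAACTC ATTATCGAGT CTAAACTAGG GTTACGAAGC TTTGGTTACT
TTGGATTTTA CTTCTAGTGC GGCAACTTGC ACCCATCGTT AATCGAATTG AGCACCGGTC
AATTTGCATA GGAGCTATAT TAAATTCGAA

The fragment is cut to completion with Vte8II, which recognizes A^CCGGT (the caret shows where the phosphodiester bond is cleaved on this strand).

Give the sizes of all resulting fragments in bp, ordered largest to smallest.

The Vte8II site (ACCGGT) starts at position 234.
Vte8II cuts after the first base of each site, so after position 234.
Linear molecule, 1 cut → 2 fragments:
  1–234 → 234 bp
  235–270 → 36 bp
Sorted largest to smallest: 234, 36 bp.

234, 36 bp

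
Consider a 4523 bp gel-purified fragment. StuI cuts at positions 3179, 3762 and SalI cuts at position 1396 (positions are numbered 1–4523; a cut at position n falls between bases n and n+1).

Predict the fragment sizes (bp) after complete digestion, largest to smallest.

1783, 1396, 761, 583 bp

Combined cut positions (sorted): 1396, 3179, 3762.
Linear molecule, 3 cuts → 4 fragments:
  1396 − 0 = 1396 bp
  3179 − 1396 = 1783 bp
  3762 − 3179 = 583 bp
  4523 − 3762 = 761 bp
Sorted largest to smallest: 1783, 1396, 761, 583 bp.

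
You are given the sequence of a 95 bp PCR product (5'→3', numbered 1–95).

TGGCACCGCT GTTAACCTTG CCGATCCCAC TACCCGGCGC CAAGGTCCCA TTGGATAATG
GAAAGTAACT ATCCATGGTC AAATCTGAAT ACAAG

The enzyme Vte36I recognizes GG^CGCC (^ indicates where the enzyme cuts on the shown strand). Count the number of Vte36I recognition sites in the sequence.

GGCGCC occurs starting at position 36.
Vte36I cuts at 1 site.

1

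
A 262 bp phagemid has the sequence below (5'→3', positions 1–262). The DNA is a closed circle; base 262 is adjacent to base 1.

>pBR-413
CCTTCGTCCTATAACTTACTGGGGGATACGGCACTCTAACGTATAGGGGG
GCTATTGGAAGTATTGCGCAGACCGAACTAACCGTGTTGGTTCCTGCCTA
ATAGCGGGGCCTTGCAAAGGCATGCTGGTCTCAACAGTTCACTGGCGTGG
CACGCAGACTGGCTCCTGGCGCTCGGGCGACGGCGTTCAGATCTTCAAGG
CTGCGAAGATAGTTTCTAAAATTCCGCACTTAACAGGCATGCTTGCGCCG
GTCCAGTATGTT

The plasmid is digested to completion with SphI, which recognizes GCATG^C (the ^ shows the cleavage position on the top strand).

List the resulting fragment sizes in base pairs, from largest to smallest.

SphI sites (GCATGC) start at positions 120, 237.
SphI cuts after base 5 of each site (before the last base), so after positions 124, 241.
Circular molecule, 2 cuts → 2 fragments:
  125–241 → 117 bp
  242–262 then 1–124 → 21 + 124 = 145 bp
Sorted largest to smallest: 145, 117 bp.

145, 117 bp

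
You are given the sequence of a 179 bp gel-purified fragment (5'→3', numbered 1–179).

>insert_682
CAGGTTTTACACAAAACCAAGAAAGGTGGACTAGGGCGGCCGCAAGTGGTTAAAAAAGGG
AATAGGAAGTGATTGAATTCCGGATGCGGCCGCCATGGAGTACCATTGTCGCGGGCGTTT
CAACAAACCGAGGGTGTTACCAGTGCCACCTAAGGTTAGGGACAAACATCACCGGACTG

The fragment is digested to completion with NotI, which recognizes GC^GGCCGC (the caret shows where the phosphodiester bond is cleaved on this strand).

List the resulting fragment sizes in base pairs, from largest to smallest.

NotI sites (GCGGCCGC) start at positions 36, 86.
NotI cuts after base 2 of each site, so after positions 37, 87.
Linear molecule, 2 cuts → 3 fragments:
  1–37 → 37 bp
  38–87 → 50 bp
  88–179 → 92 bp
Sorted largest to smallest: 92, 50, 37 bp.

92, 50, 37 bp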